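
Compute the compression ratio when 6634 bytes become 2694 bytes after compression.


Ratio = original / compressed = 6634 / 2694 = 2.4625

2.4625


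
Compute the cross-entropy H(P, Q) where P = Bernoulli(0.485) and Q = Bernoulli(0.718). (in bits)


H(P,Q) = -p*log2(q) - (1-p)*log2(1-q). -0.485*log2(0.718) = 0.231803; -0.515*log2(0.282) = 0.940510. H(P,Q) = 0.231803 + 0.940510 = 1.1723

1.1723 bits


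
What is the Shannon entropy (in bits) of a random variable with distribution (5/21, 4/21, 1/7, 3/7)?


H = -sum(p_i * log2(p_i)). Terms: -(5/21)*log2(5/21) = 0.492950; -(4/21)*log2(4/21) = 0.455680; -(1/7)*log2(1/7) = 0.401051; -(3/7)*log2(3/7) = 0.523882. H = 0.492950 + 0.455680 + 0.401051 + 0.523882 = 1.8736

1.8736 bits


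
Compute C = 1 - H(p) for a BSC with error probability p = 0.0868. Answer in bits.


H(p) = -p*log2(p) - (1-p)*log2(1-p) = -0.0868*log2(0.0868) - 0.9132*log2(0.9132) = 0.306071 + 0.119627 = 0.4257. C = 1 - H(p) = 1 - 0.4257 = 0.5743

0.5743 bits


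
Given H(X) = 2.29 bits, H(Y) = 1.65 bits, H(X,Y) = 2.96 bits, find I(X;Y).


I(X;Y) = H(X) + H(Y) - H(X,Y) = 2.29 + 1.65 - 2.96 = 0.98

0.98 bits


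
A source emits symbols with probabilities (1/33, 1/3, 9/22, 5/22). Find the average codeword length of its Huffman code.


Huffman construction (repeatedly merge the two least-probable nodes; each merge adds 1 bit to every symbol beneath it): 1/33 + 5/22 = 17/66; 17/66 + 1/3 = 13/22; 9/22 + 13/22 = 1. Resulting codeword lengths (in the order the probabilities were given): (3, 2, 1, 3). L_avg = sum(p_i * l_i) = 1/33*3 + 1/3*2 + 9/22*1 + 5/22*3 = 61/33 = 1.8485

1.8485 bits


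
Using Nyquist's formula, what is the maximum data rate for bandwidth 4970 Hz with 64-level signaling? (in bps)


Rate = 2 * B * log2(M) = 2 * 4970 * 6.0 = 59640.0

59640.0 bps


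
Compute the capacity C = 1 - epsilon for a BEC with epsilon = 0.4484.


C = 1 - epsilon = 1 - 0.4484 = 0.5516

0.5516 bits


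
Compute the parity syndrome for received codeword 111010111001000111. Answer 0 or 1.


Syndrome = XOR of all bits = 1 XOR 1 XOR 1 XOR 0 XOR 1 XOR 0 XOR 1 XOR 1 XOR 1 XOR 0 XOR 0 XOR 1 XOR 0 XOR 0 XOR 0 XOR 1 XOR 1 XOR 1 = 1

1


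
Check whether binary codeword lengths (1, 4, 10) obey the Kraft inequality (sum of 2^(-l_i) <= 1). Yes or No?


Kraft sum = sum(2^(-l_i)) = 0.5635, need <= 1. Result: satisfied (a binary prefix-free code with these lengths exists)

Yes


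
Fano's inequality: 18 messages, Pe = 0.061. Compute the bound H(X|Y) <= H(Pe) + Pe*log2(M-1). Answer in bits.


H(Pe) = -Pe*log2(Pe) - (1-Pe)*log2(1-Pe) = -0.061*log2(0.061) - 0.939*log2(0.939) = 0.246138 + 0.085264 = 0.3314. Pe*log2(M-1) = 0.061*log2(17) = 0.249335. Bound = H(Pe) + Pe*log2(M-1) = 0.246138 + 0.085264 + 0.249335 = 0.5807

0.5807 bits


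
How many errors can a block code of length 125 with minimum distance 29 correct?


Correction capability = floor((d-1)/2) = floor((29-1)/2) = 14

14 errors


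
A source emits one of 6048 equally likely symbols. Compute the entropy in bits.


H = log2(n) = log2(6048) = 12.5622

12.5622 bits


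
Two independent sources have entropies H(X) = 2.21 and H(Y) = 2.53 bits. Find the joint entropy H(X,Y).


For independent variables, H(X,Y) = H(X) + H(Y) = 2.21 + 2.53 = 4.74

4.74 bits


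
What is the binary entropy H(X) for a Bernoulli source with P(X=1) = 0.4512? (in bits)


H = -p*log2(p) - (1-p)*log2(1-p). -0.4512*log2(0.4512) = 0.518050; -0.5488*log2(0.5488) = 0.475067. H = 0.518050 + 0.475067 = 0.9931

0.9931 bits


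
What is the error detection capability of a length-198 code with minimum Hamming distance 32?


Detection capability = d_min - 1 = 32 - 1 = 31

31 errors


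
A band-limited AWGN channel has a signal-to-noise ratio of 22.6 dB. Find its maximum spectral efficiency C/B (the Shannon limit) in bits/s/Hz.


SNR_linear = 10^(22.6/10) = 181.9701; C/B = log2(1 + SNR_linear) = log2(1 + 181.9701) = 7.5155

7.5155 bits/s/Hz


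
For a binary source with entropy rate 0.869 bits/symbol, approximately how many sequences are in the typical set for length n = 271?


log2|A_typical| = nH = 271 * 0.869 = 235.499, so |A_typical| ~ 2^235.499 = 7.803e+70

7.803e+70


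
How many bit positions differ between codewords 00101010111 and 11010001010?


Count differing positions: ^ ^ ^ ^ ^ . ^ ^ ^ . ^ = 9 differences

9


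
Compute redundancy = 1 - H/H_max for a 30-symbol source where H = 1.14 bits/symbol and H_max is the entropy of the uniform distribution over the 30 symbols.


H_max = log2(K) = log2(30) = 4.9069 bits/symbol. Redundancy = 1 - H/H_max = 1 - 1.14/4.9069 = 1 - 0.2323 = 0.7677

0.7677


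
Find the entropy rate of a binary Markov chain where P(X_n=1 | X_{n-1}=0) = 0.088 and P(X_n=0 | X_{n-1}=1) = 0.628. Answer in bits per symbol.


Stationary distribution: pi_0 = p10/(p01+p10) = 0.8771, pi_1 = 0.1229. Entropy rate H' = pi_0*H(p01) + pi_1*H(p10) = 0.8771*0.4298 + 0.1229*0.9522 = 0.494

0.494 bits/symbol


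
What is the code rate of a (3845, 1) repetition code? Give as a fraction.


Rate = k/n = 1/3845

1/3845


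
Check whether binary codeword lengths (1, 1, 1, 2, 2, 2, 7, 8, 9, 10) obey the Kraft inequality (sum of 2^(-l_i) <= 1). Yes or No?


Kraft sum = sum(2^(-l_i)) = 2.2646, need <= 1. Result: violated (a binary prefix-free code with these lengths cannot exist)

No


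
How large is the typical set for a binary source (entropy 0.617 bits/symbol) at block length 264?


log2|A_typical| = nH = 264 * 0.617 = 162.888, so |A_typical| ~ 2^162.888 = 1.082e+49

1.082e+49


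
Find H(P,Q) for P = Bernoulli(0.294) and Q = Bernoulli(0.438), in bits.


H(P,Q) = -p*log2(q) - (1-p)*log2(1-q). -0.294*log2(0.438) = 0.350153; -0.706*log2(0.562) = 0.586939. H(P,Q) = 0.350153 + 0.586939 = 0.9371

0.9371 bits


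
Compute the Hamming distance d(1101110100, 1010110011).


Count differing positions: . ^ ^ ^ . . . ^ ^ ^ = 6 differences

6


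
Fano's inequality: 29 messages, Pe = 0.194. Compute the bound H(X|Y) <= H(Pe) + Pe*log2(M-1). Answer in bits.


H(Pe) = -Pe*log2(Pe) - (1-Pe)*log2(1-Pe) = -0.194*log2(0.194) - 0.806*log2(0.806) = 0.458979 + 0.250785 = 0.7098. Pe*log2(M-1) = 0.194*log2(28) = 0.932627. Bound = H(Pe) + Pe*log2(M-1) = 0.458979 + 0.250785 + 0.932627 = 1.6424

1.6424 bits


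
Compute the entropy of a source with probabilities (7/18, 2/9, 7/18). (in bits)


H = -sum(p_i * log2(p_i)). Terms: -(7/18)*log2(7/18) = 0.529888; -(2/9)*log2(2/9) = 0.482206; -(7/18)*log2(7/18) = 0.529888. H = 0.529888 + 0.482206 + 0.529888 = 1.542

1.542 bits


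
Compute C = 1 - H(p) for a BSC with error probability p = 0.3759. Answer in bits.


H(p) = -p*log2(p) - (1-p)*log2(1-p) = -0.3759*log2(0.3759) - 0.6241*log2(0.6241) = 0.530613 + 0.424482 = 0.9551. C = 1 - H(p) = 1 - 0.9551 = 0.0449

0.0449 bits


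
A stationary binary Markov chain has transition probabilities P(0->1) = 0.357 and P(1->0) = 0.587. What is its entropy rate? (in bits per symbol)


Stationary distribution: pi_0 = p10/(p01+p10) = 0.6218, pi_1 = 0.3782. Entropy rate H' = pi_0*H(p01) + pi_1*H(p10) = 0.6218*0.9402 + 0.3782*0.978 = 0.9545

0.9545 bits/symbol


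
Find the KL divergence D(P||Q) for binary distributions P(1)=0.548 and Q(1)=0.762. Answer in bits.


KL = p*log2(p/q) + (1-p)*log2((1-p)/(1-q)) = 0.548*log2(0.548/0.762) + 0.452*log2(0.452/0.238) = 0.1576

0.1576 bits


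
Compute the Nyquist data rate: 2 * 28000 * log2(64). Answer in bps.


Rate = 2 * B * log2(M) = 2 * 28000 * 6.0 = 336000.0

336000.0 bps


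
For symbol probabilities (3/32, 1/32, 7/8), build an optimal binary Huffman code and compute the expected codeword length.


Huffman construction (repeatedly merge the two least-probable nodes; each merge adds 1 bit to every symbol beneath it): 1/32 + 3/32 = 1/8; 1/8 + 7/8 = 1. Resulting codeword lengths (in the order the probabilities were given): (2, 2, 1). L_avg = sum(p_i * l_i) = 3/32*2 + 1/32*2 + 7/8*1 = 9/8 = 1.125

1.125 bits


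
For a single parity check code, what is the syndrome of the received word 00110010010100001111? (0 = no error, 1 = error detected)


Syndrome = XOR of all bits = 0 XOR 0 XOR 1 XOR 1 XOR 0 XOR 0 XOR 1 XOR 0 XOR 0 XOR 1 XOR 0 XOR 1 XOR 0 XOR 0 XOR 0 XOR 0 XOR 1 XOR 1 XOR 1 XOR 1 = 1

1


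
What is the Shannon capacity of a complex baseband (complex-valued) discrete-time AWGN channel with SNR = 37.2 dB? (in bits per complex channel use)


SNR_linear = 10^(37.2/10) = 5248.0746; C = log2(1 + SNR_linear) = log2(1 + 5248.0746) = 12.3578

12.3578 bits/channel use


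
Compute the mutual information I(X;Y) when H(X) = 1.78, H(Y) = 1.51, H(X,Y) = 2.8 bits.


I(X;Y) = H(X) + H(Y) - H(X,Y) = 1.78 + 1.51 - 2.8 = 0.49

0.49 bits


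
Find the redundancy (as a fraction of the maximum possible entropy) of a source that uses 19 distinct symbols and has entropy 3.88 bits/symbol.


H_max = log2(K) = log2(19) = 4.2479 bits/symbol. Redundancy = 1 - H/H_max = 1 - 3.88/4.2479 = 1 - 0.9134 = 0.0866

0.0866


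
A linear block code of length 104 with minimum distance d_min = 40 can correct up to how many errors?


Correction capability = floor((d-1)/2) = floor((40-1)/2) = 19

19 errors


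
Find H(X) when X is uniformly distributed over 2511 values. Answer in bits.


H = log2(n) = log2(2511) = 11.294

11.294 bits


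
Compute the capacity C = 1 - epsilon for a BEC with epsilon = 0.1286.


C = 1 - epsilon = 1 - 0.1286 = 0.8714

0.8714 bits


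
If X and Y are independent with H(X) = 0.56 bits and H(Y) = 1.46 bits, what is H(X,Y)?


For independent variables, H(X,Y) = H(X) + H(Y) = 0.56 + 1.46 = 2.02

2.02 bits


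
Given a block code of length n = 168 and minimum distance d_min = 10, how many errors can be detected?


Detection capability = d_min - 1 = 10 - 1 = 9

9 errors


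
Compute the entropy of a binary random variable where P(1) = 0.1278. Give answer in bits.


H = -p*log2(p) - (1-p)*log2(1-p). -0.1278*log2(0.1278) = 0.379316; -0.8722*log2(0.8722) = 0.172058. H = 0.379316 + 0.172058 = 0.5514

0.5514 bits


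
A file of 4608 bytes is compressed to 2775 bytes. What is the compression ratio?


Ratio = original / compressed = 4608 / 2775 = 1.6605

1.6605


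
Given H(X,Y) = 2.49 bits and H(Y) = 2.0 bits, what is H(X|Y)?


H(X|Y) = H(X,Y) - H(Y) = 2.49 - 2.0 = 0.49

0.49 bits


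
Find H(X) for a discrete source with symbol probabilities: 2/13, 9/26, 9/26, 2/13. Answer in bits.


H = -sum(p_i * log2(p_i)). Terms: -(2/13)*log2(2/13) = 0.415452; -(9/26)*log2(9/26) = 0.529794; -(9/26)*log2(9/26) = 0.529794; -(2/13)*log2(2/13) = 0.415452. H = 0.415452 + 0.529794 + 0.529794 + 0.415452 = 1.8905

1.8905 bits


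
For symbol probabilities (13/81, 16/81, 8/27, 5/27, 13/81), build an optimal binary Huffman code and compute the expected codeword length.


Huffman construction (repeatedly merge the two least-probable nodes; each merge adds 1 bit to every symbol beneath it): 13/81 + 13/81 = 26/81; 5/27 + 16/81 = 31/81; 8/27 + 26/81 = 50/81; 31/81 + 50/81 = 1. Resulting codeword lengths (in the order the probabilities were given): (3, 2, 2, 2, 3). L_avg = sum(p_i * l_i) = 13/81*3 + 16/81*2 + 8/27*2 + 5/27*2 + 13/81*3 = 188/81 = 2.321

2.321 bits


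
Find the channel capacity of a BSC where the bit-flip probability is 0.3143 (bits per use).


H(p) = -p*log2(p) - (1-p)*log2(1-p) = -0.3143*log2(0.3143) - 0.6857*log2(0.6857) = 0.524814 + 0.373261 = 0.8981. C = 1 - H(p) = 1 - 0.8981 = 0.1019

0.1019 bits


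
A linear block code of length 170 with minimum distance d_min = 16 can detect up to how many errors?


Detection capability = d_min - 1 = 16 - 1 = 15

15 errors


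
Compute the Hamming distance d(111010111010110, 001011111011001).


Count differing positions: ^ ^ . . . ^ . . . . . ^ ^ ^ ^ = 7 differences

7


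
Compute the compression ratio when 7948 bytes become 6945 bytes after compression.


Ratio = original / compressed = 7948 / 6945 = 1.1444

1.1444


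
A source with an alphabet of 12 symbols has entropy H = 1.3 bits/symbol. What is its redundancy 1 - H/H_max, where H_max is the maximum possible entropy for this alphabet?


H_max = log2(K) = log2(12) = 3.585 bits/symbol. Redundancy = 1 - H/H_max = 1 - 1.3/3.585 = 1 - 0.3626 = 0.6374

0.6374


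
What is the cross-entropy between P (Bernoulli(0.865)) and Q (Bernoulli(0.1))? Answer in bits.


H(P,Q) = -p*log2(q) - (1-p)*log2(1-q). -0.865*log2(0.1) = 2.873468; -0.135*log2(0.9) = 0.020520. H(P,Q) = 2.873468 + 0.020520 = 2.894

2.894 bits


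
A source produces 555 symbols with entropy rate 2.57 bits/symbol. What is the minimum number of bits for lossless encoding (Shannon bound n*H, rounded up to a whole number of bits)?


Minimum bits >= n * H = 555 * 2.57 = 1426.35, rounded up to a whole number of bits = 1427

1427 bits


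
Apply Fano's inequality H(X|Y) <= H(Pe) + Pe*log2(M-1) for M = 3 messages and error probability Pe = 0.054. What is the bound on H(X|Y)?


H(Pe) = -Pe*log2(Pe) - (1-Pe)*log2(1-Pe) = -0.054*log2(0.054) - 0.946*log2(0.946) = 0.227388 + 0.075763 = 0.3032. Pe*log2(M-1) = 0.054*log2(2) = 0.054000. Bound = H(Pe) + Pe*log2(M-1) = 0.227388 + 0.075763 + 0.054000 = 0.3572

0.3572 bits


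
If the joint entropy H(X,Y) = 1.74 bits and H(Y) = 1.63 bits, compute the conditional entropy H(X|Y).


H(X|Y) = H(X,Y) - H(Y) = 1.74 - 1.63 = 0.11

0.11 bits


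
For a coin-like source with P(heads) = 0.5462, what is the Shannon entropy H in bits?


H = -p*log2(p) - (1-p)*log2(1-p). -0.5462*log2(0.5462) = 0.476559; -0.4538*log2(0.4538) = 0.517274. H = 0.476559 + 0.517274 = 0.9938

0.9938 bits


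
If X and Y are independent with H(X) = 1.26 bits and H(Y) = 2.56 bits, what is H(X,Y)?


For independent variables, H(X,Y) = H(X) + H(Y) = 1.26 + 2.56 = 3.82

3.82 bits


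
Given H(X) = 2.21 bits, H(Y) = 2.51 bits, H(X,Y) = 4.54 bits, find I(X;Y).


I(X;Y) = H(X) + H(Y) - H(X,Y) = 2.21 + 2.51 - 4.54 = 0.18

0.18 bits


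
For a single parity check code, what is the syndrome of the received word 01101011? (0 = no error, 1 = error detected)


Syndrome = XOR of all bits = 0 XOR 1 XOR 1 XOR 0 XOR 1 XOR 0 XOR 1 XOR 1 = 1

1


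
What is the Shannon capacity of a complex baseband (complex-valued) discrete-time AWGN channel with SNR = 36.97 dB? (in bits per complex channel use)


SNR_linear = 10^(36.97/10) = 4977.3708; C = log2(1 + SNR_linear) = log2(1 + 4977.3708) = 12.2815

12.2815 bits/channel use


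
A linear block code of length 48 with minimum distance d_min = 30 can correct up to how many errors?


Correction capability = floor((d-1)/2) = floor((30-1)/2) = 14

14 errors


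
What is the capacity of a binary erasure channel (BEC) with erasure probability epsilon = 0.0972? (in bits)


C = 1 - epsilon = 1 - 0.0972 = 0.9028

0.9028 bits


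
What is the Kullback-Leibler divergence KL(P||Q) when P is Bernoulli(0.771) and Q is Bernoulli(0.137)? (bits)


KL = p*log2(p/q) + (1-p)*log2((1-p)/(1-q)) = 0.771*log2(0.771/0.137) + 0.229*log2(0.229/0.863) = 1.4835

1.4835 bits


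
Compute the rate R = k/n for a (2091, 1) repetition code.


Rate = k/n = 1/2091

1/2091


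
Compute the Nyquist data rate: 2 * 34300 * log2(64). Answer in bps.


Rate = 2 * B * log2(M) = 2 * 34300 * 6.0 = 411600.0

411600.0 bps


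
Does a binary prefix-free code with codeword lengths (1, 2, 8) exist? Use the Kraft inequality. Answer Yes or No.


Kraft sum = sum(2^(-l_i)) = 0.7539, need <= 1. Result: satisfied (a binary prefix-free code with these lengths exists)

Yes


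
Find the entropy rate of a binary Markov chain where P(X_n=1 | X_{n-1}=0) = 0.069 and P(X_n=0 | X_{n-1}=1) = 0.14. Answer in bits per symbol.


Stationary distribution: pi_0 = p10/(p01+p10) = 0.6699, pi_1 = 0.3301. Entropy rate H' = pi_0*H(p01) + pi_1*H(p10) = 0.6699*0.3622 + 0.3301*0.5842 = 0.4355

0.4355 bits/symbol


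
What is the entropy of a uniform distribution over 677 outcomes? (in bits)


H = log2(n) = log2(677) = 9.403

9.403 bits


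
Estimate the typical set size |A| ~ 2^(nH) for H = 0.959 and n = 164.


log2|A_typical| = nH = 164 * 0.959 = 157.276, so |A_typical| ~ 2^157.276 = 2.212e+47

2.212e+47


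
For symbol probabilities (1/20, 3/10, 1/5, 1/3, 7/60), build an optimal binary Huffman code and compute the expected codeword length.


Huffman construction (repeatedly merge the two least-probable nodes; each merge adds 1 bit to every symbol beneath it): 1/20 + 7/60 = 1/6; 1/6 + 1/5 = 11/30; 3/10 + 1/3 = 19/30; 11/30 + 19/30 = 1. Resulting codeword lengths (in the order the probabilities were given): (3, 2, 2, 2, 3). L_avg = sum(p_i * l_i) = 1/20*3 + 3/10*2 + 1/5*2 + 1/3*2 + 7/60*3 = 13/6 = 2.1667

2.1667 bits


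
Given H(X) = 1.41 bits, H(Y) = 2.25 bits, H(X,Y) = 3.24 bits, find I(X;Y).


I(X;Y) = H(X) + H(Y) - H(X,Y) = 1.41 + 2.25 - 3.24 = 0.42

0.42 bits


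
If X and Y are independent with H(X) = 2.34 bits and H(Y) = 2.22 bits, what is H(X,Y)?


For independent variables, H(X,Y) = H(X) + H(Y) = 2.34 + 2.22 = 4.56

4.56 bits


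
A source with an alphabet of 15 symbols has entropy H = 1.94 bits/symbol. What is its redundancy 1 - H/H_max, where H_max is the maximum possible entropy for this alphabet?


H_max = log2(K) = log2(15) = 3.9069 bits/symbol. Redundancy = 1 - H/H_max = 1 - 1.94/3.9069 = 1 - 0.4966 = 0.5034

0.5034


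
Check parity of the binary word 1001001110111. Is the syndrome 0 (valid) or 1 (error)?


Syndrome = XOR of all bits = 1 XOR 0 XOR 0 XOR 1 XOR 0 XOR 0 XOR 1 XOR 1 XOR 1 XOR 0 XOR 1 XOR 1 XOR 1 = 0

0


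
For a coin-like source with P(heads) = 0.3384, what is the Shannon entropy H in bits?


H = -p*log2(p) - (1-p)*log2(1-p). -0.3384*log2(0.3384) = 0.528986; -0.6616*log2(0.6616) = 0.394293. H = 0.528986 + 0.394293 = 0.9233

0.9233 bits


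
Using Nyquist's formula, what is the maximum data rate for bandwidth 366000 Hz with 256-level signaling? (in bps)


Rate = 2 * B * log2(M) = 2 * 366000 * 8.0 = 5856000.0

5856000.0 bps


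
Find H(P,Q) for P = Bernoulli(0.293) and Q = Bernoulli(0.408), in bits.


H(P,Q) = -p*log2(q) - (1-p)*log2(1-q). -0.293*log2(0.408) = 0.378954; -0.707*log2(0.592) = 0.534726. H(P,Q) = 0.378954 + 0.534726 = 0.9137

0.9137 bits


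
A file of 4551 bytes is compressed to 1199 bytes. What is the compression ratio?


Ratio = original / compressed = 4551 / 1199 = 3.7957

3.7957


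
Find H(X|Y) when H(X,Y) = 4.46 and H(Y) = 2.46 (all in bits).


H(X|Y) = H(X,Y) - H(Y) = 4.46 - 2.46 = 2.0

2.0 bits


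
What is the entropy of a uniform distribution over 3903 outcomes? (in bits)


H = log2(n) = log2(3903) = 11.9304

11.9304 bits


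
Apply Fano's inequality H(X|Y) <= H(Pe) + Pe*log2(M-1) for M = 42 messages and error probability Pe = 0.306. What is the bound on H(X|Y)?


H(Pe) = -Pe*log2(Pe) - (1-Pe)*log2(1-Pe) = -0.306*log2(0.306) - 0.694*log2(0.694) = 0.522769 + 0.365733 = 0.8885. Pe*log2(M-1) = 0.306*log2(41) = 1.639411. Bound = H(Pe) + Pe*log2(M-1) = 0.522769 + 0.365733 + 1.639411 = 2.5279

2.5279 bits


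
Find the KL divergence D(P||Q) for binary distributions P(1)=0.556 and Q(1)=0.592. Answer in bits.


KL = p*log2(p/q) + (1-p)*log2((1-p)/(1-q)) = 0.556*log2(0.556/0.592) + 0.444*log2(0.444/0.408) = 0.0038

0.0038 bits


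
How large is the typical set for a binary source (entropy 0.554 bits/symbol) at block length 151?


log2|A_typical| = nH = 151 * 0.554 = 83.654, so |A_typical| ~ 2^83.654 = 1.522e+25

1.522e+25


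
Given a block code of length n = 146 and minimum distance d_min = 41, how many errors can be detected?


Detection capability = d_min - 1 = 41 - 1 = 40

40 errors


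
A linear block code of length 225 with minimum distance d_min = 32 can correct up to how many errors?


Correction capability = floor((d-1)/2) = floor((32-1)/2) = 15

15 errors


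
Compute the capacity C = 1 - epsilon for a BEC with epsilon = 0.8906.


C = 1 - epsilon = 1 - 0.8906 = 0.1094

0.1094 bits


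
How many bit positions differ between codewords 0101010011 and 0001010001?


Count differing positions: . ^ . . . . . . ^ . = 2 differences

2


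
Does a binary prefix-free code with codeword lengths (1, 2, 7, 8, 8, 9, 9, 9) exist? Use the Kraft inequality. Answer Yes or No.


Kraft sum = sum(2^(-l_i)) = 0.7715, need <= 1. Result: satisfied (a binary prefix-free code with these lengths exists)

Yes


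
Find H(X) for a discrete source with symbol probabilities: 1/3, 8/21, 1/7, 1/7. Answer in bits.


H = -sum(p_i * log2(p_i)). Terms: -(1/3)*log2(1/3) = 0.528321; -(8/21)*log2(8/21) = 0.530407; -(1/7)*log2(1/7) = 0.401051; -(1/7)*log2(1/7) = 0.401051. H = 0.528321 + 0.530407 + 0.401051 + 0.401051 = 1.8608

1.8608 bits


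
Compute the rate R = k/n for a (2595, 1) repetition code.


Rate = k/n = 1/2595

1/2595


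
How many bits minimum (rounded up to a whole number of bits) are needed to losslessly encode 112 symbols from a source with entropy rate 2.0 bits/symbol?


Minimum bits >= n * H = 112 * 2.0 = 224.0, rounded up to a whole number of bits = 224

224 bits


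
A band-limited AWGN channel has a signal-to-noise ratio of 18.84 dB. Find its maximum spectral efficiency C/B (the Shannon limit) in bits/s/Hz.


SNR_linear = 10^(18.84/10) = 76.5597; C/B = log2(1 + SNR_linear) = log2(1 + 76.5597) = 6.2772

6.2772 bits/s/Hz


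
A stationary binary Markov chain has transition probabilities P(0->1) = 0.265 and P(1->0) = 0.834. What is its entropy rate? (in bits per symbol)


Stationary distribution: pi_0 = p10/(p01+p10) = 0.7589, pi_1 = 0.2411. Entropy rate H' = pi_0*H(p01) + pi_1*H(p10) = 0.7589*0.8342 + 0.2411*0.6485 = 0.7894

0.7894 bits/symbol


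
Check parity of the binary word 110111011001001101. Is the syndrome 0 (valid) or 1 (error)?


Syndrome = XOR of all bits = 1 XOR 1 XOR 0 XOR 1 XOR 1 XOR 1 XOR 0 XOR 1 XOR 1 XOR 0 XOR 0 XOR 1 XOR 0 XOR 0 XOR 1 XOR 1 XOR 0 XOR 1 = 1

1


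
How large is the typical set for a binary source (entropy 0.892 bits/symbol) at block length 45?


log2|A_typical| = nH = 45 * 0.892 = 40.14, so |A_typical| ~ 2^40.14 = 1.212e+12

1.212e+12


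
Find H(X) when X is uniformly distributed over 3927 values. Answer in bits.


H = log2(n) = log2(3927) = 11.9392

11.9392 bits


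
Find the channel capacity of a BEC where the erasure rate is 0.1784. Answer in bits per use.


C = 1 - epsilon = 1 - 0.1784 = 0.8216

0.8216 bits


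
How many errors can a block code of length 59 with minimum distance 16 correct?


Correction capability = floor((d-1)/2) = floor((16-1)/2) = 7

7 errors


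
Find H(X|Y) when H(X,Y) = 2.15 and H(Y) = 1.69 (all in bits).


H(X|Y) = H(X,Y) - H(Y) = 2.15 - 1.69 = 0.46

0.46 bits


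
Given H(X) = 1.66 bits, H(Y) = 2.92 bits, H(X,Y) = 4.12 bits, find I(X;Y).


I(X;Y) = H(X) + H(Y) - H(X,Y) = 1.66 + 2.92 - 4.12 = 0.46

0.46 bits


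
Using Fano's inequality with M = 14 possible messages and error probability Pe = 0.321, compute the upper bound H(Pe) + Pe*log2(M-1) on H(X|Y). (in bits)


H(Pe) = -Pe*log2(Pe) - (1-Pe)*log2(1-Pe) = -0.321*log2(0.321) - 0.679*log2(0.679) = 0.526233 + 0.379233 = 0.9055. Pe*log2(M-1) = 0.321*log2(13) = 1.187841. Bound = H(Pe) + Pe*log2(M-1) = 0.526233 + 0.379233 + 1.187841 = 2.0933

2.0933 bits


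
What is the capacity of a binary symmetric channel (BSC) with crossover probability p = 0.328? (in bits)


H(p) = -p*log2(p) - (1-p)*log2(1-p) = -0.328*log2(0.328) - 0.672*log2(0.672) = 0.527500 + 0.385370 = 0.9129. C = 1 - H(p) = 1 - 0.9129 = 0.0871

0.0871 bits


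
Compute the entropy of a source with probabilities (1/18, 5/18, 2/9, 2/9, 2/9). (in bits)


H = -sum(p_i * log2(p_i)). Terms: -(1/18)*log2(1/18) = 0.231663; -(5/18)*log2(5/18) = 0.513332; -(2/9)*log2(2/9) = 0.482206; -(2/9)*log2(2/9) = 0.482206; -(2/9)*log2(2/9) = 0.482206. H = 0.231663 + 0.513332 + 0.482206 + 0.482206 + 0.482206 = 2.1916

2.1916 bits


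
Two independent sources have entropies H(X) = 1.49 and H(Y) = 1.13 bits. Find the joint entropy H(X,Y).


For independent variables, H(X,Y) = H(X) + H(Y) = 1.49 + 1.13 = 2.62

2.62 bits


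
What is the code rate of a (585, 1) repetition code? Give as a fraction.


Rate = k/n = 1/585

1/585


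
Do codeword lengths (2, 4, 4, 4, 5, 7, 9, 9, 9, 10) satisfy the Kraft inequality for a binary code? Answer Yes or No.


Kraft sum = sum(2^(-l_i)) = 0.4834, need <= 1. Result: satisfied (a binary prefix-free code with these lengths exists)

Yes


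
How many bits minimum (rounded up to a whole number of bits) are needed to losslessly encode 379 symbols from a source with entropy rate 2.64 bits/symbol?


Minimum bits >= n * H = 379 * 2.64 = 1000.56, rounded up to a whole number of bits = 1001

1001 bits


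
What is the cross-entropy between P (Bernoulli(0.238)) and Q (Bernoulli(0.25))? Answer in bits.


H(P,Q) = -p*log2(q) - (1-p)*log2(1-q). -0.238*log2(0.25) = 0.476000; -0.762*log2(0.75) = 0.316259. H(P,Q) = 0.476000 + 0.316259 = 0.7923

0.7923 bits


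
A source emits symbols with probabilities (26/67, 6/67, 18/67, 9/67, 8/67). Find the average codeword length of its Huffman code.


Huffman construction (repeatedly merge the two least-probable nodes; each merge adds 1 bit to every symbol beneath it): 6/67 + 8/67 = 14/67; 9/67 + 14/67 = 23/67; 18/67 + 23/67 = 41/67; 26/67 + 41/67 = 1. Resulting codeword lengths (in the order the probabilities were given): (1, 4, 2, 3, 4). L_avg = sum(p_i * l_i) = 26/67*1 + 6/67*4 + 18/67*2 + 9/67*3 + 8/67*4 = 145/67 = 2.1642

2.1642 bits


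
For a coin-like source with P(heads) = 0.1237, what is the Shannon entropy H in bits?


H = -p*log2(p) - (1-p)*log2(1-p). -0.1237*log2(0.1237) = 0.372966; -0.8763*log2(0.8763) = 0.166938. H = 0.372966 + 0.166938 = 0.5399

0.5399 bits


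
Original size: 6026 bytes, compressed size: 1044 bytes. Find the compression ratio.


Ratio = original / compressed = 6026 / 1044 = 5.772

5.772


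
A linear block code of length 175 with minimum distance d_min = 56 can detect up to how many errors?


Detection capability = d_min - 1 = 56 - 1 = 55

55 errors


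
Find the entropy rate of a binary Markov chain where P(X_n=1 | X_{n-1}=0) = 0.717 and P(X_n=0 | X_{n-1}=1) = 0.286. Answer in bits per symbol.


Stationary distribution: pi_0 = p10/(p01+p10) = 0.2851, pi_1 = 0.7149. Entropy rate H' = pi_0*H(p01) + pi_1*H(p10) = 0.2851*0.8595 + 0.7149*0.8635 = 0.8624

0.8624 bits/symbol


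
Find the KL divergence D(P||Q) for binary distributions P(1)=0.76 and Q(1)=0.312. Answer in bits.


KL = p*log2(p/q) + (1-p)*log2((1-p)/(1-q)) = 0.76*log2(0.76/0.312) + 0.24*log2(0.24/0.688) = 0.6115

0.6115 bits


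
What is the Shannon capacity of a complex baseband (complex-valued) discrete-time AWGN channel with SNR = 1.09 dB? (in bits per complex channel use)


SNR_linear = 10^(1.09/10) = 1.2853; C = log2(1 + SNR_linear) = log2(1 + 1.2853) = 1.1924

1.1924 bits/channel use


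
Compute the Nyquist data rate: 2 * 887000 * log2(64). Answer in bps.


Rate = 2 * B * log2(M) = 2 * 887000 * 6.0 = 10644000.0

10644000.0 bps


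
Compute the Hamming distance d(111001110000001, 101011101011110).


Count differing positions: . ^ . . ^ . . ^ ^ . ^ ^ ^ ^ ^ = 9 differences

9


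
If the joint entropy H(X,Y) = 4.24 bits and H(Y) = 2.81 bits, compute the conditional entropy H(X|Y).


H(X|Y) = H(X,Y) - H(Y) = 4.24 - 2.81 = 1.43

1.43 bits


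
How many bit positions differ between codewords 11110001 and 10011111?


Count differing positions: . ^ ^ . ^ ^ ^ . = 5 differences

5


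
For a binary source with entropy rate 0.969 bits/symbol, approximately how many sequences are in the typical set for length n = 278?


log2|A_typical| = nH = 278 * 0.969 = 269.382, so |A_typical| ~ 2^269.382 = 1.236e+81

1.236e+81


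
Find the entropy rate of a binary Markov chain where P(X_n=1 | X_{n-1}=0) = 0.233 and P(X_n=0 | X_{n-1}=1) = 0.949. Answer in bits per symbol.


Stationary distribution: pi_0 = p10/(p01+p10) = 0.8029, pi_1 = 0.1971. Entropy rate H' = pi_0*H(p01) + pi_1*H(p10) = 0.8029*0.7832 + 0.1971*0.2906 = 0.6861

0.6861 bits/symbol


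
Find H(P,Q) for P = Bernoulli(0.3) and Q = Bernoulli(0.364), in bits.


H(P,Q) = -p*log2(q) - (1-p)*log2(1-q). -0.3*log2(0.364) = 0.437397; -0.7*log2(0.636) = 0.457031. H(P,Q) = 0.437397 + 0.457031 = 0.8944

0.8944 bits


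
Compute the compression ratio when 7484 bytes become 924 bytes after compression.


Ratio = original / compressed = 7484 / 924 = 8.0996

8.0996


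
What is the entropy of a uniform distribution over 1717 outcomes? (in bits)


H = log2(n) = log2(1717) = 10.7457

10.7457 bits


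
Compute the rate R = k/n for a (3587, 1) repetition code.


Rate = k/n = 1/3587

1/3587


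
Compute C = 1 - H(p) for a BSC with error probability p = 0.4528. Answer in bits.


H(p) = -p*log2(p) - (1-p)*log2(1-p) = -0.4528*log2(0.4528) - 0.5472*log2(0.5472) = 0.517575 + 0.475987 = 0.9936. C = 1 - H(p) = 1 - 0.9936 = 0.0064

0.0064 bits


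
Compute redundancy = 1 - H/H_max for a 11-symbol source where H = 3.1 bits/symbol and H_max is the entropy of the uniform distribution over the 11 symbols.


H_max = log2(K) = log2(11) = 3.4594 bits/symbol. Redundancy = 1 - H/H_max = 1 - 3.1/3.4594 = 1 - 0.8961 = 0.1039

0.1039


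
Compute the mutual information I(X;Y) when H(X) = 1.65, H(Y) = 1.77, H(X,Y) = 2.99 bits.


I(X;Y) = H(X) + H(Y) - H(X,Y) = 1.65 + 1.77 - 2.99 = 0.43

0.43 bits


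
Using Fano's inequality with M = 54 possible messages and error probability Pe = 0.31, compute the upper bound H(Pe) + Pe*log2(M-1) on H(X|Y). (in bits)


H(Pe) = -Pe*log2(Pe) - (1-Pe)*log2(1-Pe) = -0.31*log2(0.31) - 0.69*log2(0.69) = 0.523795 + 0.369379 = 0.8932. Pe*log2(M-1) = 0.31*log2(53) = 1.775655. Bound = H(Pe) + Pe*log2(M-1) = 0.523795 + 0.369379 + 1.775655 = 2.6688

2.6688 bits


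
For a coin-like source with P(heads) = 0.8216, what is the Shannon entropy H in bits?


H = -p*log2(p) - (1-p)*log2(1-p). -0.8216*log2(0.8216) = 0.232917; -0.1784*log2(0.1784) = 0.443647. H = 0.232917 + 0.443647 = 0.6766

0.6766 bits


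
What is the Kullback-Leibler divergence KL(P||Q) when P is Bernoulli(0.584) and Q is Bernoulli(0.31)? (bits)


KL = p*log2(p/q) + (1-p)*log2((1-p)/(1-q)) = 0.584*log2(0.584/0.31) + 0.416*log2(0.416/0.69) = 0.2299

0.2299 bits


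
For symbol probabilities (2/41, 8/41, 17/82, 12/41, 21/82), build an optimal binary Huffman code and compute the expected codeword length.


Huffman construction (repeatedly merge the two least-probable nodes; each merge adds 1 bit to every symbol beneath it): 2/41 + 8/41 = 10/41; 17/82 + 10/41 = 37/82; 21/82 + 12/41 = 45/82; 37/82 + 45/82 = 1. Resulting codeword lengths (in the order the probabilities were given): (3, 3, 2, 2, 2). L_avg = sum(p_i * l_i) = 2/41*3 + 8/41*3 + 17/82*2 + 12/41*2 + 21/82*2 = 92/41 = 2.2439

2.2439 bits


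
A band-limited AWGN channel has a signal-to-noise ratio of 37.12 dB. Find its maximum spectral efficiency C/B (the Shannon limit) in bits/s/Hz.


SNR_linear = 10^(37.12/10) = 5152.2864; C/B = log2(1 + SNR_linear) = log2(1 + 5152.2864) = 12.3313

12.3313 bits/s/Hz


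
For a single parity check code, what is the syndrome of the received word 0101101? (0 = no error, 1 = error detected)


Syndrome = XOR of all bits = 0 XOR 1 XOR 0 XOR 1 XOR 1 XOR 0 XOR 1 = 0

0


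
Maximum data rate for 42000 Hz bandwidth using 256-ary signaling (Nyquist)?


Rate = 2 * B * log2(M) = 2 * 42000 * 8.0 = 672000.0

672000.0 bps


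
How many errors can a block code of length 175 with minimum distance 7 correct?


Correction capability = floor((d-1)/2) = floor((7-1)/2) = 3

3 errors


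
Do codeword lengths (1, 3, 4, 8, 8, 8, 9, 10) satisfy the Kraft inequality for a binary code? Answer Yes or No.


Kraft sum = sum(2^(-l_i)) = 0.7021, need <= 1. Result: satisfied (a binary prefix-free code with these lengths exists)

Yes


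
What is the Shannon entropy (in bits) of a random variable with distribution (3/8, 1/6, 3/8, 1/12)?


H = -sum(p_i * log2(p_i)). Terms: -(3/8)*log2(3/8) = 0.530639; -(1/6)*log2(1/6) = 0.430827; -(3/8)*log2(3/8) = 0.530639; -(1/12)*log2(1/12) = 0.298747. H = 0.530639 + 0.430827 + 0.530639 + 0.298747 = 1.7909

1.7909 bits


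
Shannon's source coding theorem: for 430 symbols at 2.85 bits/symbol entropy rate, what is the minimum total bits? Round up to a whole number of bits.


Minimum bits >= n * H = 430 * 2.85 = 1225.5, rounded up to a whole number of bits = 1226

1226 bits


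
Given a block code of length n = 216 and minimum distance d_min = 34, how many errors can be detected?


Detection capability = d_min - 1 = 34 - 1 = 33

33 errors


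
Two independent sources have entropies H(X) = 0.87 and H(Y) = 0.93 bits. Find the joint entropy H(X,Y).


For independent variables, H(X,Y) = H(X) + H(Y) = 0.87 + 0.93 = 1.8

1.8 bits


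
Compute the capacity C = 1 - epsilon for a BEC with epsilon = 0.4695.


C = 1 - epsilon = 1 - 0.4695 = 0.5305

0.5305 bits


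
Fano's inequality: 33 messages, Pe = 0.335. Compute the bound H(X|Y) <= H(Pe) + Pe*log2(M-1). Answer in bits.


H(Pe) = -Pe*log2(Pe) - (1-Pe)*log2(1-Pe) = -0.335*log2(0.335) - 0.665*log2(0.665) = 0.528552 + 0.391402 = 0.92. Pe*log2(M-1) = 0.335*log2(32) = 1.675000. Bound = H(Pe) + Pe*log2(M-1) = 0.528552 + 0.391402 + 1.675000 = 2.595

2.595 bits


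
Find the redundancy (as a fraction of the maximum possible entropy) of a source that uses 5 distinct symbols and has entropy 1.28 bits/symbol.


H_max = log2(K) = log2(5) = 2.3219 bits/symbol. Redundancy = 1 - H/H_max = 1 - 1.28/2.3219 = 1 - 0.5513 = 0.4487

0.4487


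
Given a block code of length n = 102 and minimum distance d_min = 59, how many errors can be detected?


Detection capability = d_min - 1 = 59 - 1 = 58

58 errors


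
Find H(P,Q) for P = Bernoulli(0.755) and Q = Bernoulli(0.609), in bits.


H(P,Q) = -p*log2(q) - (1-p)*log2(1-q). -0.755*log2(0.609) = 0.540192; -0.245*log2(0.391) = 0.331916. H(P,Q) = 0.540192 + 0.331916 = 0.8721

0.8721 bits


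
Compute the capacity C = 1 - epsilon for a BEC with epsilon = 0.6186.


C = 1 - epsilon = 1 - 0.6186 = 0.3814

0.3814 bits


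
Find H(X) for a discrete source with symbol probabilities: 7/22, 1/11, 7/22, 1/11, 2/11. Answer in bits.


H = -sum(p_i * log2(p_i)). Terms: -(7/22)*log2(7/22) = 0.525661; -(1/11)*log2(1/11) = 0.314494; -(7/22)*log2(7/22) = 0.525661; -(1/11)*log2(1/11) = 0.314494; -(2/11)*log2(2/11) = 0.447169. H = 0.525661 + 0.314494 + 0.525661 + 0.314494 + 0.447169 = 2.1275

2.1275 bits


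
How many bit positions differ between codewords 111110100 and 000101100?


Count differing positions: ^ ^ ^ . ^ ^ . . . = 5 differences

5


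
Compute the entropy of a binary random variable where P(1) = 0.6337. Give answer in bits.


H = -p*log2(p) - (1-p)*log2(1-p). -0.6337*log2(0.6337) = 0.417056; -0.3663*log2(0.3663) = 0.530733. H = 0.417056 + 0.530733 = 0.9478

0.9478 bits


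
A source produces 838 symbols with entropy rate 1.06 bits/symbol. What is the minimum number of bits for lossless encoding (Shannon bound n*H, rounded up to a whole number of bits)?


Minimum bits >= n * H = 838 * 1.06 = 888.28, rounded up to a whole number of bits = 889

889 bits


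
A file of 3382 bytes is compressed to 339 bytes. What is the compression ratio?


Ratio = original / compressed = 3382 / 339 = 9.9764

9.9764


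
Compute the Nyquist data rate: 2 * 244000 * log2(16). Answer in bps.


Rate = 2 * B * log2(M) = 2 * 244000 * 4.0 = 1952000.0

1952000.0 bps


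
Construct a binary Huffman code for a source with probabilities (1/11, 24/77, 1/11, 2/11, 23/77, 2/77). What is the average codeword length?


Huffman construction (repeatedly merge the two least-probable nodes; each merge adds 1 bit to every symbol beneath it): 2/77 + 1/11 = 9/77; 1/11 + 9/77 = 16/77; 2/11 + 16/77 = 30/77; 23/77 + 24/77 = 47/77; 30/77 + 47/77 = 1. Resulting codeword lengths (in the order the probabilities were given): (4, 2, 3, 2, 2, 4). L_avg = sum(p_i * l_i) = 1/11*4 + 24/77*2 + 1/11*3 + 2/11*2 + 23/77*2 + 2/77*4 = 179/77 = 2.3247

2.3247 bits


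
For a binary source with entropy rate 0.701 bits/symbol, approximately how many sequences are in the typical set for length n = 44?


log2|A_typical| = nH = 44 * 0.701 = 30.844, so |A_typical| ~ 2^30.844 = 1.927e+09

1.927e+09


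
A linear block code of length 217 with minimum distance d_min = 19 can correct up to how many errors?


Correction capability = floor((d-1)/2) = floor((19-1)/2) = 9

9 errors


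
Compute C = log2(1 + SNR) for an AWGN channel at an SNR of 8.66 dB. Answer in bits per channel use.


SNR_linear = 10^(8.66/10) = 7.3451; C = log2(1 + SNR_linear) = log2(1 + 7.3451) = 3.0609

3.0609 bits/channel use


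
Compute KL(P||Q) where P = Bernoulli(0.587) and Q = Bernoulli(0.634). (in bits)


KL = p*log2(p/q) + (1-p)*log2((1-p)/(1-q)) = 0.587*log2(0.587/0.634) + 0.413*log2(0.413/0.366) = 0.0068

0.0068 bits


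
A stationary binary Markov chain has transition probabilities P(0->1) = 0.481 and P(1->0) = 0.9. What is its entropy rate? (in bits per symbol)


Stationary distribution: pi_0 = p10/(p01+p10) = 0.6517, pi_1 = 0.3483. Entropy rate H' = pi_0*H(p01) + pi_1*H(p10) = 0.6517*0.999 + 0.3483*0.469 = 0.8144

0.8144 bits/symbol


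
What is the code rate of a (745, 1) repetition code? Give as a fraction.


Rate = k/n = 1/745

1/745


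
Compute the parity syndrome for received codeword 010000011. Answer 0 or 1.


Syndrome = XOR of all bits = 0 XOR 1 XOR 0 XOR 0 XOR 0 XOR 0 XOR 0 XOR 1 XOR 1 = 1

1


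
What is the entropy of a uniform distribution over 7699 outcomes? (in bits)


H = log2(n) = log2(7699) = 12.9105

12.9105 bits


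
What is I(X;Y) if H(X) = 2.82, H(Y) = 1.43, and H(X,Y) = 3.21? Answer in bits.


I(X;Y) = H(X) + H(Y) - H(X,Y) = 2.82 + 1.43 - 3.21 = 1.04

1.04 bits


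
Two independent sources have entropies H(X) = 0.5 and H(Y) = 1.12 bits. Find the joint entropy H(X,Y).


For independent variables, H(X,Y) = H(X) + H(Y) = 0.5 + 1.12 = 1.62

1.62 bits


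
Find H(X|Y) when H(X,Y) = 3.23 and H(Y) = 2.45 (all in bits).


H(X|Y) = H(X,Y) - H(Y) = 3.23 - 2.45 = 0.78

0.78 bits


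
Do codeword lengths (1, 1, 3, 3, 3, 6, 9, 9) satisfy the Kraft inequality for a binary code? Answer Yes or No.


Kraft sum = sum(2^(-l_i)) = 1.3945, need <= 1. Result: violated (a binary prefix-free code with these lengths cannot exist)

No


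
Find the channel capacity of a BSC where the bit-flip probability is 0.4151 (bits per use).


H(p) = -p*log2(p) - (1-p)*log2(1-p) = -0.4151*log2(0.4151) - 0.5849*log2(0.5849) = 0.526542 + 0.452559 = 0.9791. C = 1 - H(p) = 1 - 0.9791 = 0.0209

0.0209 bits


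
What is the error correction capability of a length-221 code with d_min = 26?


Correction capability = floor((d-1)/2) = floor((26-1)/2) = 12

12 errors


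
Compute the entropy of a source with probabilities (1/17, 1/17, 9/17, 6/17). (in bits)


H = -sum(p_i * log2(p_i)). Terms: -(1/17)*log2(1/17) = 0.240439; -(1/17)*log2(1/17) = 0.240439; -(9/17)*log2(9/17) = 0.485755; -(6/17)*log2(6/17) = 0.530294. H = 0.240439 + 0.240439 + 0.485755 + 0.530294 = 1.4969

1.4969 bits


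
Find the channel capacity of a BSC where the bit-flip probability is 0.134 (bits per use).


H(p) = -p*log2(p) - (1-p)*log2(1-p) = -0.134*log2(0.134) - 0.866*log2(0.866) = 0.388559 + 0.179748 = 0.5683. C = 1 - H(p) = 1 - 0.5683 = 0.4317

0.4317 bits


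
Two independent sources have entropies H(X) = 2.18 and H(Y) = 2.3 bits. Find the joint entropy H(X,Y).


For independent variables, H(X,Y) = H(X) + H(Y) = 2.18 + 2.3 = 4.48

4.48 bits
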